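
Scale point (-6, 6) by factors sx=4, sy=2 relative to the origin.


Scaling: (x*sx, y*sy) = (-6*4, 6*2) = (-24, 12)

(-24, 12)


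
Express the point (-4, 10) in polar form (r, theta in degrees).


r = sqrt((-4)^2 + 10^2) = 10.7703
theta = atan2(10, -4) = 111.8014 degrees

r = 10.7703, theta = 111.8014 degrees


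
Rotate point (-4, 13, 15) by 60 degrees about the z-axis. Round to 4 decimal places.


x' = -4*cos(60) - 13*sin(60) = -13.2583
y' = -4*sin(60) + 13*cos(60) = 3.0359
z' = 15

(-13.2583, 3.0359, 15)


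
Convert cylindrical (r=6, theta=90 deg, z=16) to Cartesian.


x = 6 * cos(90) = 0
y = 6 * sin(90) = 6
z = 16

(0, 6, 16)


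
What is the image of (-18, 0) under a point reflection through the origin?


Reflection through origin: (x, y) -> (-x, -y)
(-18, 0) -> (18, 0)

(18, 0)


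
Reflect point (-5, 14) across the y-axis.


Reflection across y-axis: (x, y) -> (-x, y)
(-5, 14) -> (5, 14)

(5, 14)


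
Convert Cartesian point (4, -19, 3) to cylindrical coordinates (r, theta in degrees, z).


r = sqrt(4^2 + (-19)^2) = 19.4165
theta = atan2(-19, 4) = 281.8887 deg
z = 3

r = 19.4165, theta = 281.8887 deg, z = 3


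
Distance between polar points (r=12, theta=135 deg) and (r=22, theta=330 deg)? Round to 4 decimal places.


d = sqrt(r1^2 + r2^2 - 2*r1*r2*cos(t2-t1))
d = sqrt(12^2 + 22^2 - 2*12*22*cos(330-135)) = 33.7344

33.7344


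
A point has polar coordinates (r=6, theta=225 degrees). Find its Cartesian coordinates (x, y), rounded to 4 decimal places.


x = 6 * cos(225) = -4.2426
y = 6 * sin(225) = -4.2426

(-4.2426, -4.2426)


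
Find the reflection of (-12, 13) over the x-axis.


Reflection across x-axis: (x, y) -> (x, -y)
(-12, 13) -> (-12, -13)

(-12, -13)


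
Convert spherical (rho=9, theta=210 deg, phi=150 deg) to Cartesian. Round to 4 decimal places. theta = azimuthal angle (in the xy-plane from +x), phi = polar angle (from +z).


x = 9 * sin(150) * cos(210) = -3.8971
y = 9 * sin(150) * sin(210) = -2.25
z = 9 * cos(150) = -7.7942

(-3.8971, -2.25, -7.7942)


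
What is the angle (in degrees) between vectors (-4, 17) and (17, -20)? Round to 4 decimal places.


dot = -4*17 + 17*-20 = -408
|u| = 17.4642, |v| = 26.2488
cos(angle) = -0.89
angle = 152.876 degrees

152.876 degrees


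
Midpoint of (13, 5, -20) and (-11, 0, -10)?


Midpoint = ((13+-11)/2, (5+0)/2, (-20+-10)/2) = (1, 2.5, -15)

(1, 2.5, -15)


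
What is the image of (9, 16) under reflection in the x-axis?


Reflection across x-axis: (x, y) -> (x, -y)
(9, 16) -> (9, -16)

(9, -16)


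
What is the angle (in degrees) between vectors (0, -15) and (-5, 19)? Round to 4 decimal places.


dot = 0*-5 + -15*19 = -285
|u| = 15, |v| = 19.6469
cos(angle) = -0.9671
angle = 165.2564 degrees

165.2564 degrees


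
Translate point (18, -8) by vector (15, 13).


Translation: (x+dx, y+dy) = (18+15, -8+13) = (33, 5)

(33, 5)


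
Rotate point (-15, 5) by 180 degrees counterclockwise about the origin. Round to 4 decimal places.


x' = -15*cos(180) - 5*sin(180) = 15
y' = -15*sin(180) + 5*cos(180) = -5

(15, -5)


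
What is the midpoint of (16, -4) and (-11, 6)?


Midpoint = ((16+-11)/2, (-4+6)/2) = (2.5, 1)

(2.5, 1)


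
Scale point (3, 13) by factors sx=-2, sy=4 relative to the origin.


Scaling: (x*sx, y*sy) = (3*-2, 13*4) = (-6, 52)

(-6, 52)


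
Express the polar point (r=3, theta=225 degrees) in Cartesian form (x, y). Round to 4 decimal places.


x = 3 * cos(225) = -2.1213
y = 3 * sin(225) = -2.1213

(-2.1213, -2.1213)


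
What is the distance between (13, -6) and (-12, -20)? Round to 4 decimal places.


d = sqrt((-12-13)^2 + (-20--6)^2) = 28.6531

28.6531


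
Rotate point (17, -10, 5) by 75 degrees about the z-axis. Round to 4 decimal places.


x' = 17*cos(75) - -10*sin(75) = 14.0592
y' = 17*sin(75) + -10*cos(75) = 13.8325
z' = 5

(14.0592, 13.8325, 5)


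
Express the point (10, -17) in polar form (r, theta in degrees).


r = sqrt(10^2 + (-17)^2) = 19.7231
theta = atan2(-17, 10) = 300.4655 degrees

r = 19.7231, theta = 300.4655 degrees


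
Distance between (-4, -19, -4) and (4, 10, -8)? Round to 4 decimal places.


d = sqrt((4--4)^2 + (10--19)^2 + (-8--4)^2) = 30.348

30.348


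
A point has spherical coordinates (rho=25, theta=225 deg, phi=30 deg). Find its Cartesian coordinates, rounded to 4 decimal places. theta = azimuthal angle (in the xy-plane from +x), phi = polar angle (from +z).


x = 25 * sin(30) * cos(225) = -8.8388
y = 25 * sin(30) * sin(225) = -8.8388
z = 25 * cos(30) = 21.6506

(-8.8388, -8.8388, 21.6506)


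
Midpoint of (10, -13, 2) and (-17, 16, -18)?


Midpoint = ((10+-17)/2, (-13+16)/2, (2+-18)/2) = (-3.5, 1.5, -8)

(-3.5, 1.5, -8)


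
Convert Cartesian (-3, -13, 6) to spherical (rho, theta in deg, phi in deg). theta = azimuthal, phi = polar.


rho = sqrt((-3)^2 + (-13)^2 + 6^2) = 14.6287
theta = atan2(-13, -3) = 257.0054 deg
phi = acos(6/14.6287) = 65.7856 deg

rho = 14.6287, theta = 257.0054 deg, phi = 65.7856 deg


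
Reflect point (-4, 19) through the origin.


Reflection through origin: (x, y) -> (-x, -y)
(-4, 19) -> (4, -19)

(4, -19)


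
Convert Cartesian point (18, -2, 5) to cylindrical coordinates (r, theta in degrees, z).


r = sqrt(18^2 + (-2)^2) = 18.1108
theta = atan2(-2, 18) = 353.6598 deg
z = 5

r = 18.1108, theta = 353.6598 deg, z = 5


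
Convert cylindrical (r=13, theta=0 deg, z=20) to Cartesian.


x = 13 * cos(0) = 13
y = 13 * sin(0) = 0
z = 20

(13, 0, 20)


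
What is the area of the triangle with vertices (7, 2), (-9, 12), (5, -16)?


Area = |x1(y2-y3) + x2(y3-y1) + x3(y1-y2)| / 2
= |7*(12--16) + -9*(-16-2) + 5*(2-12)| / 2
= 154

154


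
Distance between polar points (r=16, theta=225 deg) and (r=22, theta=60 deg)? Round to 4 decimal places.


d = sqrt(r1^2 + r2^2 - 2*r1*r2*cos(t2-t1))
d = sqrt(16^2 + 22^2 - 2*16*22*cos(60-225)) = 37.683

37.683


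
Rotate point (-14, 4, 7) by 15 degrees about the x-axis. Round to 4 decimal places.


x' = -14
y' = 4*cos(15) - 7*sin(15) = 2.052
z' = 4*sin(15) + 7*cos(15) = 7.7968

(-14, 2.052, 7.7968)


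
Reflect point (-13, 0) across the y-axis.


Reflection across y-axis: (x, y) -> (-x, y)
(-13, 0) -> (13, 0)

(13, 0)


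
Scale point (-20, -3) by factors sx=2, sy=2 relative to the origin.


Scaling: (x*sx, y*sy) = (-20*2, -3*2) = (-40, -6)

(-40, -6)


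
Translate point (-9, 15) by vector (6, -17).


Translation: (x+dx, y+dy) = (-9+6, 15+-17) = (-3, -2)

(-3, -2)


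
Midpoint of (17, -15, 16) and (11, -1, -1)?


Midpoint = ((17+11)/2, (-15+-1)/2, (16+-1)/2) = (14, -8, 7.5)

(14, -8, 7.5)


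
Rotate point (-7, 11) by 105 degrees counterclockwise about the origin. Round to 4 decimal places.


x' = -7*cos(105) - 11*sin(105) = -8.8135
y' = -7*sin(105) + 11*cos(105) = -9.6085

(-8.8135, -9.6085)


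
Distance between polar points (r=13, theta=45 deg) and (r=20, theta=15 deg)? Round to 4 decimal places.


d = sqrt(r1^2 + r2^2 - 2*r1*r2*cos(t2-t1))
d = sqrt(13^2 + 20^2 - 2*13*20*cos(15-45)) = 10.8934

10.8934


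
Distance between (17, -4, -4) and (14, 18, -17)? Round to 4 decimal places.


d = sqrt((14-17)^2 + (18--4)^2 + (-17--4)^2) = 25.7294

25.7294


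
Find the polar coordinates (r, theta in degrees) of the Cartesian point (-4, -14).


r = sqrt((-4)^2 + (-14)^2) = 14.5602
theta = atan2(-14, -4) = 254.0546 degrees

r = 14.5602, theta = 254.0546 degrees


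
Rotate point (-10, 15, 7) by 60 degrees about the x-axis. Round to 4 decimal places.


x' = -10
y' = 15*cos(60) - 7*sin(60) = 1.4378
z' = 15*sin(60) + 7*cos(60) = 16.4904

(-10, 1.4378, 16.4904)


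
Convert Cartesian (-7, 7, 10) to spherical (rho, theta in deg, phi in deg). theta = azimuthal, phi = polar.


rho = sqrt((-7)^2 + 7^2 + 10^2) = 14.0712
theta = atan2(7, -7) = 135 deg
phi = acos(10/14.0712) = 44.7106 deg

rho = 14.0712, theta = 135 deg, phi = 44.7106 deg


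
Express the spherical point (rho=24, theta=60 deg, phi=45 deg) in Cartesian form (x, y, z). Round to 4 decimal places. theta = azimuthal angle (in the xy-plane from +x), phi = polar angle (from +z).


x = 24 * sin(45) * cos(60) = 8.4853
y = 24 * sin(45) * sin(60) = 14.6969
z = 24 * cos(45) = 16.9706

(8.4853, 14.6969, 16.9706)


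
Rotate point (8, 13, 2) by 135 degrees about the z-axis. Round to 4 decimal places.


x' = 8*cos(135) - 13*sin(135) = -14.8492
y' = 8*sin(135) + 13*cos(135) = -3.5355
z' = 2

(-14.8492, -3.5355, 2)


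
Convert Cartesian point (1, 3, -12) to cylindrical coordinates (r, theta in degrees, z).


r = sqrt(1^2 + 3^2) = 3.1623
theta = atan2(3, 1) = 71.5651 deg
z = -12

r = 3.1623, theta = 71.5651 deg, z = -12


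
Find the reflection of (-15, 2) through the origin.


Reflection through origin: (x, y) -> (-x, -y)
(-15, 2) -> (15, -2)

(15, -2)


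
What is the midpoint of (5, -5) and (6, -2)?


Midpoint = ((5+6)/2, (-5+-2)/2) = (5.5, -3.5)

(5.5, -3.5)


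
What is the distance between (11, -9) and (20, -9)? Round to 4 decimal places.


d = sqrt((20-11)^2 + (-9--9)^2) = 9

9


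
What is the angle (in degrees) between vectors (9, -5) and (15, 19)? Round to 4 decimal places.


dot = 9*15 + -5*19 = 40
|u| = 10.2956, |v| = 24.2074
cos(angle) = 0.1605
angle = 80.7644 degrees

80.7644 degrees


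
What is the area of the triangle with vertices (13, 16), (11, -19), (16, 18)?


Area = |x1(y2-y3) + x2(y3-y1) + x3(y1-y2)| / 2
= |13*(-19-18) + 11*(18-16) + 16*(16--19)| / 2
= 50.5

50.5


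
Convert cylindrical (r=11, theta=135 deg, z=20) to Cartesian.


x = 11 * cos(135) = -7.7782
y = 11 * sin(135) = 7.7782
z = 20

(-7.7782, 7.7782, 20)


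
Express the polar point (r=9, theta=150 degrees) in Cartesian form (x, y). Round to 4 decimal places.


x = 9 * cos(150) = -7.7942
y = 9 * sin(150) = 4.5

(-7.7942, 4.5)


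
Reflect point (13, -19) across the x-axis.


Reflection across x-axis: (x, y) -> (x, -y)
(13, -19) -> (13, 19)

(13, 19)


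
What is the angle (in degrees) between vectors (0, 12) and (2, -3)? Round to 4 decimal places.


dot = 0*2 + 12*-3 = -36
|u| = 12, |v| = 3.6056
cos(angle) = -0.8321
angle = 146.3099 degrees

146.3099 degrees


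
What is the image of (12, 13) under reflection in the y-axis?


Reflection across y-axis: (x, y) -> (-x, y)
(12, 13) -> (-12, 13)

(-12, 13)


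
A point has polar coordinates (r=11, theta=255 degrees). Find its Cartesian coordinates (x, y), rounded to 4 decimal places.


x = 11 * cos(255) = -2.847
y = 11 * sin(255) = -10.6252

(-2.847, -10.6252)


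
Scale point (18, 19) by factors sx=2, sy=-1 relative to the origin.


Scaling: (x*sx, y*sy) = (18*2, 19*-1) = (36, -19)

(36, -19)


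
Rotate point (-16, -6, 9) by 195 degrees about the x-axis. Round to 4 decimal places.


x' = -16
y' = -6*cos(195) - 9*sin(195) = 8.1249
z' = -6*sin(195) + 9*cos(195) = -7.1404

(-16, 8.1249, -7.1404)


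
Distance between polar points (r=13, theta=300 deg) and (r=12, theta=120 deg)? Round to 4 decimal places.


d = sqrt(r1^2 + r2^2 - 2*r1*r2*cos(t2-t1))
d = sqrt(13^2 + 12^2 - 2*13*12*cos(120-300)) = 25

25


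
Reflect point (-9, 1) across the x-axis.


Reflection across x-axis: (x, y) -> (x, -y)
(-9, 1) -> (-9, -1)

(-9, -1)


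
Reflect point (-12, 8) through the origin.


Reflection through origin: (x, y) -> (-x, -y)
(-12, 8) -> (12, -8)

(12, -8)


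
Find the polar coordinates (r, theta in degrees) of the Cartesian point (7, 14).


r = sqrt(7^2 + 14^2) = 15.6525
theta = atan2(14, 7) = 63.4349 degrees

r = 15.6525, theta = 63.4349 degrees


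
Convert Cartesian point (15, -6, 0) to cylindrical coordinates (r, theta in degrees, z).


r = sqrt(15^2 + (-6)^2) = 16.1555
theta = atan2(-6, 15) = 338.1986 deg
z = 0

r = 16.1555, theta = 338.1986 deg, z = 0


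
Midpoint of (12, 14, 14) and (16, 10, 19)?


Midpoint = ((12+16)/2, (14+10)/2, (14+19)/2) = (14, 12, 16.5)

(14, 12, 16.5)


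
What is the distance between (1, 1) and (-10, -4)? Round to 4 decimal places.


d = sqrt((-10-1)^2 + (-4-1)^2) = 12.083

12.083


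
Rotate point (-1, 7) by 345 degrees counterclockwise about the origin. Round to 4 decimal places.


x' = -1*cos(345) - 7*sin(345) = 0.8458
y' = -1*sin(345) + 7*cos(345) = 7.0203

(0.8458, 7.0203)


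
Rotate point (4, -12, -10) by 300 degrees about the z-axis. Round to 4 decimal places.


x' = 4*cos(300) - -12*sin(300) = -8.3923
y' = 4*sin(300) + -12*cos(300) = -9.4641
z' = -10

(-8.3923, -9.4641, -10)


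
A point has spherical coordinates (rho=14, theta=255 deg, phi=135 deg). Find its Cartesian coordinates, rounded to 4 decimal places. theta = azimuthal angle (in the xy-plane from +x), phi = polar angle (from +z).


x = 14 * sin(135) * cos(255) = -2.5622
y = 14 * sin(135) * sin(255) = -9.5622
z = 14 * cos(135) = -9.8995

(-2.5622, -9.5622, -9.8995)


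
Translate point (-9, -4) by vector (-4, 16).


Translation: (x+dx, y+dy) = (-9+-4, -4+16) = (-13, 12)

(-13, 12)


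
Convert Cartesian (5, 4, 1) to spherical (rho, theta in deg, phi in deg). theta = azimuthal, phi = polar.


rho = sqrt(5^2 + 4^2 + 1^2) = 6.4807
theta = atan2(4, 5) = 38.6598 deg
phi = acos(1/6.4807) = 81.1236 deg

rho = 6.4807, theta = 38.6598 deg, phi = 81.1236 deg


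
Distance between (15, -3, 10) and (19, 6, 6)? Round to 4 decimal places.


d = sqrt((19-15)^2 + (6--3)^2 + (6-10)^2) = 10.6301

10.6301


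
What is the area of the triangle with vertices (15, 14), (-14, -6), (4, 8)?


Area = |x1(y2-y3) + x2(y3-y1) + x3(y1-y2)| / 2
= |15*(-6-8) + -14*(8-14) + 4*(14--6)| / 2
= 23

23


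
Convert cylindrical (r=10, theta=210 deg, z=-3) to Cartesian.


x = 10 * cos(210) = -8.6603
y = 10 * sin(210) = -5
z = -3

(-8.6603, -5, -3)


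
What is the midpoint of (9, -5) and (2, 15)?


Midpoint = ((9+2)/2, (-5+15)/2) = (5.5, 5)

(5.5, 5)


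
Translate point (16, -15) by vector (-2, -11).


Translation: (x+dx, y+dy) = (16+-2, -15+-11) = (14, -26)

(14, -26)


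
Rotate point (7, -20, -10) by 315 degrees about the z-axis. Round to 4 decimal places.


x' = 7*cos(315) - -20*sin(315) = -9.1924
y' = 7*sin(315) + -20*cos(315) = -19.0919
z' = -10

(-9.1924, -19.0919, -10)


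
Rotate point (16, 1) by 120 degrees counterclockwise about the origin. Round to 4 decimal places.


x' = 16*cos(120) - 1*sin(120) = -8.866
y' = 16*sin(120) + 1*cos(120) = 13.3564

(-8.866, 13.3564)


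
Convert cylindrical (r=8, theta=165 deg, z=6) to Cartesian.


x = 8 * cos(165) = -7.7274
y = 8 * sin(165) = 2.0706
z = 6

(-7.7274, 2.0706, 6)


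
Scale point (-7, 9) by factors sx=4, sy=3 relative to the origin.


Scaling: (x*sx, y*sy) = (-7*4, 9*3) = (-28, 27)

(-28, 27)


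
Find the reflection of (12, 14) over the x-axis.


Reflection across x-axis: (x, y) -> (x, -y)
(12, 14) -> (12, -14)

(12, -14)


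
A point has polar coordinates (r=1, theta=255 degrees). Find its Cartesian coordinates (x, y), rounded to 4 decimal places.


x = 1 * cos(255) = -0.2588
y = 1 * sin(255) = -0.9659

(-0.2588, -0.9659)


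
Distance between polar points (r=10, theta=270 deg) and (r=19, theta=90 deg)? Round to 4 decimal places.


d = sqrt(r1^2 + r2^2 - 2*r1*r2*cos(t2-t1))
d = sqrt(10^2 + 19^2 - 2*10*19*cos(90-270)) = 29

29


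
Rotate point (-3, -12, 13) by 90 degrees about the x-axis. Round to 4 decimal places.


x' = -3
y' = -12*cos(90) - 13*sin(90) = -13
z' = -12*sin(90) + 13*cos(90) = -12

(-3, -13, -12)


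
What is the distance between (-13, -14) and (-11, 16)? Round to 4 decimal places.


d = sqrt((-11--13)^2 + (16--14)^2) = 30.0666

30.0666


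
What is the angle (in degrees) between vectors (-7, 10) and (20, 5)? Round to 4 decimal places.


dot = -7*20 + 10*5 = -90
|u| = 12.2066, |v| = 20.6155
cos(angle) = -0.3576
angle = 110.9558 degrees

110.9558 degrees


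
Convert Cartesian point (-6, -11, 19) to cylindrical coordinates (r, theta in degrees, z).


r = sqrt((-6)^2 + (-11)^2) = 12.53
theta = atan2(-11, -6) = 241.3895 deg
z = 19

r = 12.53, theta = 241.3895 deg, z = 19


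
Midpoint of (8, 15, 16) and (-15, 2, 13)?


Midpoint = ((8+-15)/2, (15+2)/2, (16+13)/2) = (-3.5, 8.5, 14.5)

(-3.5, 8.5, 14.5)


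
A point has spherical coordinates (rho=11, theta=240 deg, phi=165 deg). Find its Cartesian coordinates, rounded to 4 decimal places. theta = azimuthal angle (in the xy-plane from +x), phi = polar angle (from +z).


x = 11 * sin(165) * cos(240) = -1.4235
y = 11 * sin(165) * sin(240) = -2.4656
z = 11 * cos(165) = -10.6252

(-1.4235, -2.4656, -10.6252)


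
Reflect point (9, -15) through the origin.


Reflection through origin: (x, y) -> (-x, -y)
(9, -15) -> (-9, 15)

(-9, 15)


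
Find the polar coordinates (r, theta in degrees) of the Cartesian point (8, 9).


r = sqrt(8^2 + 9^2) = 12.0416
theta = atan2(9, 8) = 48.3665 degrees

r = 12.0416, theta = 48.3665 degrees


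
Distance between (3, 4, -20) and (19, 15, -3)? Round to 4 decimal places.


d = sqrt((19-3)^2 + (15-4)^2 + (-3--20)^2) = 25.807

25.807


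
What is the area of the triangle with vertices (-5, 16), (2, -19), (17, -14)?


Area = |x1(y2-y3) + x2(y3-y1) + x3(y1-y2)| / 2
= |-5*(-19--14) + 2*(-14-16) + 17*(16--19)| / 2
= 280

280


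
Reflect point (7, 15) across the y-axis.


Reflection across y-axis: (x, y) -> (-x, y)
(7, 15) -> (-7, 15)

(-7, 15)


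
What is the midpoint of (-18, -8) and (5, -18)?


Midpoint = ((-18+5)/2, (-8+-18)/2) = (-6.5, -13)

(-6.5, -13)


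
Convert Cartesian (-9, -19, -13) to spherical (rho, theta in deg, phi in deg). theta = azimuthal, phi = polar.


rho = sqrt((-9)^2 + (-19)^2 + (-13)^2) = 24.7184
theta = atan2(-19, -9) = 244.6538 deg
phi = acos(-13/24.7184) = 121.7304 deg

rho = 24.7184, theta = 244.6538 deg, phi = 121.7304 deg


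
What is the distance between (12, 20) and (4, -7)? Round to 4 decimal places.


d = sqrt((4-12)^2 + (-7-20)^2) = 28.1603

28.1603


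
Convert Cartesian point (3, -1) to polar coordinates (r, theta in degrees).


r = sqrt(3^2 + (-1)^2) = 3.1623
theta = atan2(-1, 3) = 341.5651 degrees

r = 3.1623, theta = 341.5651 degrees


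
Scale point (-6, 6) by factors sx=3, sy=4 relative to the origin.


Scaling: (x*sx, y*sy) = (-6*3, 6*4) = (-18, 24)

(-18, 24)


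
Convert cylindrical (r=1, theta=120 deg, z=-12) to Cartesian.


x = 1 * cos(120) = -0.5
y = 1 * sin(120) = 0.866
z = -12

(-0.5, 0.866, -12)


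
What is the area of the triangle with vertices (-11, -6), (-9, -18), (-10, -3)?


Area = |x1(y2-y3) + x2(y3-y1) + x3(y1-y2)| / 2
= |-11*(-18--3) + -9*(-3--6) + -10*(-6--18)| / 2
= 9

9


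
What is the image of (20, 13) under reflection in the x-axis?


Reflection across x-axis: (x, y) -> (x, -y)
(20, 13) -> (20, -13)

(20, -13)


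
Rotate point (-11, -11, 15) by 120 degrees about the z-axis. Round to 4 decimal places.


x' = -11*cos(120) - -11*sin(120) = 15.0263
y' = -11*sin(120) + -11*cos(120) = -4.0263
z' = 15

(15.0263, -4.0263, 15)


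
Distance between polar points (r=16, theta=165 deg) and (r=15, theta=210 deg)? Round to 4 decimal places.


d = sqrt(r1^2 + r2^2 - 2*r1*r2*cos(t2-t1))
d = sqrt(16^2 + 15^2 - 2*16*15*cos(210-165)) = 11.8991

11.8991


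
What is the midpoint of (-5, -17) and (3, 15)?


Midpoint = ((-5+3)/2, (-17+15)/2) = (-1, -1)

(-1, -1)


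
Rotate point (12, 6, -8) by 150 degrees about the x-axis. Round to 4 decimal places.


x' = 12
y' = 6*cos(150) - -8*sin(150) = -1.1962
z' = 6*sin(150) + -8*cos(150) = 9.9282

(12, -1.1962, 9.9282)


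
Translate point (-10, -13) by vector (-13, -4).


Translation: (x+dx, y+dy) = (-10+-13, -13+-4) = (-23, -17)

(-23, -17)


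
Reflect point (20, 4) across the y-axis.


Reflection across y-axis: (x, y) -> (-x, y)
(20, 4) -> (-20, 4)

(-20, 4)


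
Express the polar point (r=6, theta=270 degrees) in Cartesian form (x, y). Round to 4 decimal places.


x = 6 * cos(270) = 0
y = 6 * sin(270) = -6

(0, -6)


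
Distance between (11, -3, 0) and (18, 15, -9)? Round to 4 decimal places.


d = sqrt((18-11)^2 + (15--3)^2 + (-9-0)^2) = 21.3073

21.3073


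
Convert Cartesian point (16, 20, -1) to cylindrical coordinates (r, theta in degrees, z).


r = sqrt(16^2 + 20^2) = 25.6125
theta = atan2(20, 16) = 51.3402 deg
z = -1

r = 25.6125, theta = 51.3402 deg, z = -1


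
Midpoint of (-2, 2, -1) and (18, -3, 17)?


Midpoint = ((-2+18)/2, (2+-3)/2, (-1+17)/2) = (8, -0.5, 8)

(8, -0.5, 8)


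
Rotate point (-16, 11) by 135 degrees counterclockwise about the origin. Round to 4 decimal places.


x' = -16*cos(135) - 11*sin(135) = 3.5355
y' = -16*sin(135) + 11*cos(135) = -19.0919

(3.5355, -19.0919)


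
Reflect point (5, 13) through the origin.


Reflection through origin: (x, y) -> (-x, -y)
(5, 13) -> (-5, -13)

(-5, -13)


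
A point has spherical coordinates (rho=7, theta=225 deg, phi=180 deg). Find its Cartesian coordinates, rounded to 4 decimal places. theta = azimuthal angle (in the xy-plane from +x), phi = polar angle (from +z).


x = 7 * sin(180) * cos(225) = 0
y = 7 * sin(180) * sin(225) = 0
z = 7 * cos(180) = -7

(0, 0, -7)


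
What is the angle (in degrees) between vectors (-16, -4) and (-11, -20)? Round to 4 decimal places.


dot = -16*-11 + -4*-20 = 256
|u| = 16.4924, |v| = 22.8254
cos(angle) = 0.68
angle = 47.153 degrees

47.153 degrees


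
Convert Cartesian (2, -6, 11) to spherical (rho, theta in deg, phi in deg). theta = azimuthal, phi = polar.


rho = sqrt(2^2 + (-6)^2 + 11^2) = 12.6886
theta = atan2(-6, 2) = 288.4349 deg
phi = acos(11/12.6886) = 29.8972 deg

rho = 12.6886, theta = 288.4349 deg, phi = 29.8972 deg


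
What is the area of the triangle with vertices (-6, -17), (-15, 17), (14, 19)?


Area = |x1(y2-y3) + x2(y3-y1) + x3(y1-y2)| / 2
= |-6*(17-19) + -15*(19--17) + 14*(-17-17)| / 2
= 502

502


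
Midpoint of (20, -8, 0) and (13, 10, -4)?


Midpoint = ((20+13)/2, (-8+10)/2, (0+-4)/2) = (16.5, 1, -2)

(16.5, 1, -2)


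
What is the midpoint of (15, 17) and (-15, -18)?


Midpoint = ((15+-15)/2, (17+-18)/2) = (0, -0.5)

(0, -0.5)


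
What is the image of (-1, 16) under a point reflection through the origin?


Reflection through origin: (x, y) -> (-x, -y)
(-1, 16) -> (1, -16)

(1, -16)


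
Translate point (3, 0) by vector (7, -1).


Translation: (x+dx, y+dy) = (3+7, 0+-1) = (10, -1)

(10, -1)


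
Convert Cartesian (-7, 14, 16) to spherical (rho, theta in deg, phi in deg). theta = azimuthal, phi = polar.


rho = sqrt((-7)^2 + 14^2 + 16^2) = 22.383
theta = atan2(14, -7) = 116.5651 deg
phi = acos(16/22.383) = 44.371 deg

rho = 22.383, theta = 116.5651 deg, phi = 44.371 deg


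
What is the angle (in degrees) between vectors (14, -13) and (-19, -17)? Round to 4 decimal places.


dot = 14*-19 + -13*-17 = -45
|u| = 19.105, |v| = 25.4951
cos(angle) = -0.0924
angle = 95.3009 degrees

95.3009 degrees


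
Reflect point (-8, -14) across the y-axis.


Reflection across y-axis: (x, y) -> (-x, y)
(-8, -14) -> (8, -14)

(8, -14)


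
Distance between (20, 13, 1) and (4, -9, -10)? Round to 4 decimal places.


d = sqrt((4-20)^2 + (-9-13)^2 + (-10-1)^2) = 29.3428

29.3428


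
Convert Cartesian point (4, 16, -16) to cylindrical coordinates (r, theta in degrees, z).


r = sqrt(4^2 + 16^2) = 16.4924
theta = atan2(16, 4) = 75.9638 deg
z = -16

r = 16.4924, theta = 75.9638 deg, z = -16


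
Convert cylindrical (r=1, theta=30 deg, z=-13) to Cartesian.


x = 1 * cos(30) = 0.866
y = 1 * sin(30) = 0.5
z = -13

(0.866, 0.5, -13)


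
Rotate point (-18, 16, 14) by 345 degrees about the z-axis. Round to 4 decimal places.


x' = -18*cos(345) - 16*sin(345) = -13.2456
y' = -18*sin(345) + 16*cos(345) = 20.1136
z' = 14

(-13.2456, 20.1136, 14)


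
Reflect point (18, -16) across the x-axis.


Reflection across x-axis: (x, y) -> (x, -y)
(18, -16) -> (18, 16)

(18, 16)


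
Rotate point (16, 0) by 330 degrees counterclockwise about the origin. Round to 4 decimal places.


x' = 16*cos(330) - 0*sin(330) = 13.8564
y' = 16*sin(330) + 0*cos(330) = -8

(13.8564, -8)


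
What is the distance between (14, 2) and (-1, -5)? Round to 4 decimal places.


d = sqrt((-1-14)^2 + (-5-2)^2) = 16.5529

16.5529


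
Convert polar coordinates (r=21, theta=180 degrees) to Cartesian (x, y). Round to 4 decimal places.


x = 21 * cos(180) = -21
y = 21 * sin(180) = 0

(-21, 0)


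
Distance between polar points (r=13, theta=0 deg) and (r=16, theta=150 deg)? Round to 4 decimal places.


d = sqrt(r1^2 + r2^2 - 2*r1*r2*cos(t2-t1))
d = sqrt(13^2 + 16^2 - 2*13*16*cos(150-0)) = 28.0226

28.0226


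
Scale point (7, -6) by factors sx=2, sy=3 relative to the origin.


Scaling: (x*sx, y*sy) = (7*2, -6*3) = (14, -18)

(14, -18)


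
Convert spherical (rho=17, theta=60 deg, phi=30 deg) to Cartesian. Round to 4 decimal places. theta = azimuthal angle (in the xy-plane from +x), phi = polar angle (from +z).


x = 17 * sin(30) * cos(60) = 4.25
y = 17 * sin(30) * sin(60) = 7.3612
z = 17 * cos(30) = 14.7224

(4.25, 7.3612, 14.7224)


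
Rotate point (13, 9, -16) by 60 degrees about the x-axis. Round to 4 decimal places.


x' = 13
y' = 9*cos(60) - -16*sin(60) = 18.3564
z' = 9*sin(60) + -16*cos(60) = -0.2058

(13, 18.3564, -0.2058)


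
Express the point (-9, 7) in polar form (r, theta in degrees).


r = sqrt((-9)^2 + 7^2) = 11.4018
theta = atan2(7, -9) = 142.125 degrees

r = 11.4018, theta = 142.125 degrees


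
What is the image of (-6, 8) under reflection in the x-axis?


Reflection across x-axis: (x, y) -> (x, -y)
(-6, 8) -> (-6, -8)

(-6, -8)


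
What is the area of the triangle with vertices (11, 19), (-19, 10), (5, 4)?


Area = |x1(y2-y3) + x2(y3-y1) + x3(y1-y2)| / 2
= |11*(10-4) + -19*(4-19) + 5*(19-10)| / 2
= 198

198


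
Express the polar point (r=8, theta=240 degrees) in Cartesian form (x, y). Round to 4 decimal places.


x = 8 * cos(240) = -4
y = 8 * sin(240) = -6.9282

(-4, -6.9282)


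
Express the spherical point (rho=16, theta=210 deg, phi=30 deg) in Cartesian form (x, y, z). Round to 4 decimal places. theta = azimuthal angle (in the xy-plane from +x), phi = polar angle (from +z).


x = 16 * sin(30) * cos(210) = -6.9282
y = 16 * sin(30) * sin(210) = -4
z = 16 * cos(30) = 13.8564

(-6.9282, -4, 13.8564)


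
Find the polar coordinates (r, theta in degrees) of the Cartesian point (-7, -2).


r = sqrt((-7)^2 + (-2)^2) = 7.2801
theta = atan2(-2, -7) = 195.9454 degrees

r = 7.2801, theta = 195.9454 degrees


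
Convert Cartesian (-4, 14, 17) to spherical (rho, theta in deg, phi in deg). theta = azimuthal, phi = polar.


rho = sqrt((-4)^2 + 14^2 + 17^2) = 22.383
theta = atan2(14, -4) = 105.9454 deg
phi = acos(17/22.383) = 40.5795 deg

rho = 22.383, theta = 105.9454 deg, phi = 40.5795 deg


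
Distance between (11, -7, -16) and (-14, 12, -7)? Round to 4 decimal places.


d = sqrt((-14-11)^2 + (12--7)^2 + (-7--16)^2) = 32.665

32.665


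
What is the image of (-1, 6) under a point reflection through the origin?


Reflection through origin: (x, y) -> (-x, -y)
(-1, 6) -> (1, -6)

(1, -6)


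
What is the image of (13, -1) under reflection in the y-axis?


Reflection across y-axis: (x, y) -> (-x, y)
(13, -1) -> (-13, -1)

(-13, -1)


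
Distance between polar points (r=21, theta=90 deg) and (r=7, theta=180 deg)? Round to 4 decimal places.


d = sqrt(r1^2 + r2^2 - 2*r1*r2*cos(t2-t1))
d = sqrt(21^2 + 7^2 - 2*21*7*cos(180-90)) = 22.1359

22.1359


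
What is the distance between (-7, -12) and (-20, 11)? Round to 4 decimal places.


d = sqrt((-20--7)^2 + (11--12)^2) = 26.4197

26.4197


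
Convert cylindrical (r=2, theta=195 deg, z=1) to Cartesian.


x = 2 * cos(195) = -1.9319
y = 2 * sin(195) = -0.5176
z = 1

(-1.9319, -0.5176, 1)


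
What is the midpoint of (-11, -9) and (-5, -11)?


Midpoint = ((-11+-5)/2, (-9+-11)/2) = (-8, -10)

(-8, -10)


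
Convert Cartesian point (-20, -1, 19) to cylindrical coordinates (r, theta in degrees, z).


r = sqrt((-20)^2 + (-1)^2) = 20.025
theta = atan2(-1, -20) = 182.8624 deg
z = 19

r = 20.025, theta = 182.8624 deg, z = 19


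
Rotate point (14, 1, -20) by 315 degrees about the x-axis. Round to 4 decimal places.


x' = 14
y' = 1*cos(315) - -20*sin(315) = -13.435
z' = 1*sin(315) + -20*cos(315) = -14.8492

(14, -13.435, -14.8492)


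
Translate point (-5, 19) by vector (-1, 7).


Translation: (x+dx, y+dy) = (-5+-1, 19+7) = (-6, 26)

(-6, 26)


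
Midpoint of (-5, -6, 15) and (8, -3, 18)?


Midpoint = ((-5+8)/2, (-6+-3)/2, (15+18)/2) = (1.5, -4.5, 16.5)

(1.5, -4.5, 16.5)


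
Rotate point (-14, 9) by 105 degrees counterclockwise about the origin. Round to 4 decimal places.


x' = -14*cos(105) - 9*sin(105) = -5.0699
y' = -14*sin(105) + 9*cos(105) = -15.8523

(-5.0699, -15.8523)


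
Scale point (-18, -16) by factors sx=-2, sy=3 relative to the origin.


Scaling: (x*sx, y*sy) = (-18*-2, -16*3) = (36, -48)

(36, -48)


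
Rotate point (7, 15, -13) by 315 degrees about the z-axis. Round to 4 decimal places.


x' = 7*cos(315) - 15*sin(315) = 15.5563
y' = 7*sin(315) + 15*cos(315) = 5.6569
z' = -13

(15.5563, 5.6569, -13)


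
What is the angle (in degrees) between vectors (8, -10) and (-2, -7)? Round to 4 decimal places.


dot = 8*-2 + -10*-7 = 54
|u| = 12.8062, |v| = 7.2801
cos(angle) = 0.5792
angle = 54.6052 degrees

54.6052 degrees


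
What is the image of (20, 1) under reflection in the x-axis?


Reflection across x-axis: (x, y) -> (x, -y)
(20, 1) -> (20, -1)

(20, -1)


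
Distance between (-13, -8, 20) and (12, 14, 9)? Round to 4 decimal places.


d = sqrt((12--13)^2 + (14--8)^2 + (9-20)^2) = 35.0714

35.0714


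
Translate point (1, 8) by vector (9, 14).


Translation: (x+dx, y+dy) = (1+9, 8+14) = (10, 22)

(10, 22)


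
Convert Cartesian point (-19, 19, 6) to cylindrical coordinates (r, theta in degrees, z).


r = sqrt((-19)^2 + 19^2) = 26.8701
theta = atan2(19, -19) = 135 deg
z = 6

r = 26.8701, theta = 135 deg, z = 6


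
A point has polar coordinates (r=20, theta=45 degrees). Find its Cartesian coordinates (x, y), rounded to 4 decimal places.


x = 20 * cos(45) = 14.1421
y = 20 * sin(45) = 14.1421

(14.1421, 14.1421)


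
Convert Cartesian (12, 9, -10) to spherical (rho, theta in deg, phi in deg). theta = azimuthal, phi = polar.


rho = sqrt(12^2 + 9^2 + (-10)^2) = 18.0278
theta = atan2(9, 12) = 36.8699 deg
phi = acos(-10/18.0278) = 123.6901 deg

rho = 18.0278, theta = 36.8699 deg, phi = 123.6901 deg


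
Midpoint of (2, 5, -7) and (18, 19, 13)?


Midpoint = ((2+18)/2, (5+19)/2, (-7+13)/2) = (10, 12, 3)

(10, 12, 3)


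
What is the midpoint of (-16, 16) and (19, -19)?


Midpoint = ((-16+19)/2, (16+-19)/2) = (1.5, -1.5)

(1.5, -1.5)


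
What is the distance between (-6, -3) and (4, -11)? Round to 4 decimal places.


d = sqrt((4--6)^2 + (-11--3)^2) = 12.8062

12.8062


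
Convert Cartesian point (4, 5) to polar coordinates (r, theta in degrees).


r = sqrt(4^2 + 5^2) = 6.4031
theta = atan2(5, 4) = 51.3402 degrees

r = 6.4031, theta = 51.3402 degrees


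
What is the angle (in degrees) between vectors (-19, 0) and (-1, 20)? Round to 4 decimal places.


dot = -19*-1 + 0*20 = 19
|u| = 19, |v| = 20.025
cos(angle) = 0.0499
angle = 87.1376 degrees

87.1376 degrees


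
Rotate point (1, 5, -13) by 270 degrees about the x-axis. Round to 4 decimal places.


x' = 1
y' = 5*cos(270) - -13*sin(270) = -13
z' = 5*sin(270) + -13*cos(270) = -5

(1, -13, -5)


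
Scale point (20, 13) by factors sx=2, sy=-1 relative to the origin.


Scaling: (x*sx, y*sy) = (20*2, 13*-1) = (40, -13)

(40, -13)


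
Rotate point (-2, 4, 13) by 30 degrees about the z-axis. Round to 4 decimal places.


x' = -2*cos(30) - 4*sin(30) = -3.7321
y' = -2*sin(30) + 4*cos(30) = 2.4641
z' = 13

(-3.7321, 2.4641, 13)


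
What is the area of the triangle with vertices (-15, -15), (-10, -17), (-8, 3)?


Area = |x1(y2-y3) + x2(y3-y1) + x3(y1-y2)| / 2
= |-15*(-17-3) + -10*(3--15) + -8*(-15--17)| / 2
= 52

52


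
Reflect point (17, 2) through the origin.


Reflection through origin: (x, y) -> (-x, -y)
(17, 2) -> (-17, -2)

(-17, -2)


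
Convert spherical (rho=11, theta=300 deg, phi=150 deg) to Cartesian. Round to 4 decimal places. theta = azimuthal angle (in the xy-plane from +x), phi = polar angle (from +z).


x = 11 * sin(150) * cos(300) = 2.75
y = 11 * sin(150) * sin(300) = -4.7631
z = 11 * cos(150) = -9.5263

(2.75, -4.7631, -9.5263)


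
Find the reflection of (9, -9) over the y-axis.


Reflection across y-axis: (x, y) -> (-x, y)
(9, -9) -> (-9, -9)

(-9, -9)


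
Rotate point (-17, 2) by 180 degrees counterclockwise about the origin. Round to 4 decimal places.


x' = -17*cos(180) - 2*sin(180) = 17
y' = -17*sin(180) + 2*cos(180) = -2

(17, -2)


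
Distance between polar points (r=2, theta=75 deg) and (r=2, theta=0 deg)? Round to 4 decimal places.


d = sqrt(r1^2 + r2^2 - 2*r1*r2*cos(t2-t1))
d = sqrt(2^2 + 2^2 - 2*2*2*cos(0-75)) = 2.435

2.435


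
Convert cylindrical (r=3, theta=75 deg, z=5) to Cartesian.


x = 3 * cos(75) = 0.7765
y = 3 * sin(75) = 2.8978
z = 5

(0.7765, 2.8978, 5)


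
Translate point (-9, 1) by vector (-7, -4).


Translation: (x+dx, y+dy) = (-9+-7, 1+-4) = (-16, -3)

(-16, -3)


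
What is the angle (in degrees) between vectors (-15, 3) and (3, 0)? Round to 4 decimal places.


dot = -15*3 + 3*0 = -45
|u| = 15.2971, |v| = 3
cos(angle) = -0.9806
angle = 168.6901 degrees

168.6901 degrees


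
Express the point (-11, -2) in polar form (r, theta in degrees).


r = sqrt((-11)^2 + (-2)^2) = 11.1803
theta = atan2(-2, -11) = 190.3048 degrees

r = 11.1803, theta = 190.3048 degrees


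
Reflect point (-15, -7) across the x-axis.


Reflection across x-axis: (x, y) -> (x, -y)
(-15, -7) -> (-15, 7)

(-15, 7)


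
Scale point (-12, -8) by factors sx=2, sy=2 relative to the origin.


Scaling: (x*sx, y*sy) = (-12*2, -8*2) = (-24, -16)

(-24, -16)


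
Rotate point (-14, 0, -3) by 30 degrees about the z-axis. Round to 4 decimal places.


x' = -14*cos(30) - 0*sin(30) = -12.1244
y' = -14*sin(30) + 0*cos(30) = -7
z' = -3

(-12.1244, -7, -3)


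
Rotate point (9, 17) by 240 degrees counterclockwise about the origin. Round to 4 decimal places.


x' = 9*cos(240) - 17*sin(240) = 10.2224
y' = 9*sin(240) + 17*cos(240) = -16.2942

(10.2224, -16.2942)


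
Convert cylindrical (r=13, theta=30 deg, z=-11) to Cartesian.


x = 13 * cos(30) = 11.2583
y = 13 * sin(30) = 6.5
z = -11

(11.2583, 6.5, -11)


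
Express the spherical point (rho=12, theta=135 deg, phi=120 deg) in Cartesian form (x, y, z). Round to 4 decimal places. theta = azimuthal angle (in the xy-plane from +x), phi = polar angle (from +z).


x = 12 * sin(120) * cos(135) = -7.3485
y = 12 * sin(120) * sin(135) = 7.3485
z = 12 * cos(120) = -6

(-7.3485, 7.3485, -6)


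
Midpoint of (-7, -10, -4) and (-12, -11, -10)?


Midpoint = ((-7+-12)/2, (-10+-11)/2, (-4+-10)/2) = (-9.5, -10.5, -7)

(-9.5, -10.5, -7)


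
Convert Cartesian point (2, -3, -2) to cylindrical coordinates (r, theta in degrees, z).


r = sqrt(2^2 + (-3)^2) = 3.6056
theta = atan2(-3, 2) = 303.6901 deg
z = -2

r = 3.6056, theta = 303.6901 deg, z = -2


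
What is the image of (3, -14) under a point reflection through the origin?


Reflection through origin: (x, y) -> (-x, -y)
(3, -14) -> (-3, 14)

(-3, 14)


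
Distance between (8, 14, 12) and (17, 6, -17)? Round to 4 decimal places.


d = sqrt((17-8)^2 + (6-14)^2 + (-17-12)^2) = 31.4006

31.4006


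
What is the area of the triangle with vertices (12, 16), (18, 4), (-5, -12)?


Area = |x1(y2-y3) + x2(y3-y1) + x3(y1-y2)| / 2
= |12*(4--12) + 18*(-12-16) + -5*(16-4)| / 2
= 186

186


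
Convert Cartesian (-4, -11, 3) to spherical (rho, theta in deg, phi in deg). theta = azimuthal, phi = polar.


rho = sqrt((-4)^2 + (-11)^2 + 3^2) = 12.083
theta = atan2(-11, -4) = 250.0169 deg
phi = acos(3/12.083) = 75.6241 deg

rho = 12.083, theta = 250.0169 deg, phi = 75.6241 deg


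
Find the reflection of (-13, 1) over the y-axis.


Reflection across y-axis: (x, y) -> (-x, y)
(-13, 1) -> (13, 1)

(13, 1)


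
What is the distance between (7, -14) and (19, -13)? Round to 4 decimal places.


d = sqrt((19-7)^2 + (-13--14)^2) = 12.0416

12.0416


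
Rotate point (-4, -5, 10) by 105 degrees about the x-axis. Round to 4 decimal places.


x' = -4
y' = -5*cos(105) - 10*sin(105) = -8.3652
z' = -5*sin(105) + 10*cos(105) = -7.4178

(-4, -8.3652, -7.4178)


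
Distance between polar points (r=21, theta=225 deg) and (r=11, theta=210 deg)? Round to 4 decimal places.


d = sqrt(r1^2 + r2^2 - 2*r1*r2*cos(t2-t1))
d = sqrt(21^2 + 11^2 - 2*21*11*cos(210-225)) = 10.7584

10.7584


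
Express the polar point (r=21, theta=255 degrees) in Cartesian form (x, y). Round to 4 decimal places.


x = 21 * cos(255) = -5.4352
y = 21 * sin(255) = -20.2844

(-5.4352, -20.2844)


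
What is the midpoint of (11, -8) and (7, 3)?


Midpoint = ((11+7)/2, (-8+3)/2) = (9, -2.5)

(9, -2.5)


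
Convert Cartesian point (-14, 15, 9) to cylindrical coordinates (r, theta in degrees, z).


r = sqrt((-14)^2 + 15^2) = 20.5183
theta = atan2(15, -14) = 133.0251 deg
z = 9

r = 20.5183, theta = 133.0251 deg, z = 9


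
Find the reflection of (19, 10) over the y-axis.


Reflection across y-axis: (x, y) -> (-x, y)
(19, 10) -> (-19, 10)

(-19, 10)


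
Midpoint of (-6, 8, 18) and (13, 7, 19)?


Midpoint = ((-6+13)/2, (8+7)/2, (18+19)/2) = (3.5, 7.5, 18.5)

(3.5, 7.5, 18.5)


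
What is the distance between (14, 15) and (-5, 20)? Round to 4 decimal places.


d = sqrt((-5-14)^2 + (20-15)^2) = 19.6469

19.6469


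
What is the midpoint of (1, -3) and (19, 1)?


Midpoint = ((1+19)/2, (-3+1)/2) = (10, -1)

(10, -1)


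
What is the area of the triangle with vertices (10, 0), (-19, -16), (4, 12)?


Area = |x1(y2-y3) + x2(y3-y1) + x3(y1-y2)| / 2
= |10*(-16-12) + -19*(12-0) + 4*(0--16)| / 2
= 222

222


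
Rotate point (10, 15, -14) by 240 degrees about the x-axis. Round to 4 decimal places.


x' = 10
y' = 15*cos(240) - -14*sin(240) = -19.6244
z' = 15*sin(240) + -14*cos(240) = -5.9904

(10, -19.6244, -5.9904)


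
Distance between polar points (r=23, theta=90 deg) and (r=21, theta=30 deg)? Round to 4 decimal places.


d = sqrt(r1^2 + r2^2 - 2*r1*r2*cos(t2-t1))
d = sqrt(23^2 + 21^2 - 2*23*21*cos(30-90)) = 22.0681

22.0681


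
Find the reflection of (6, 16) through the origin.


Reflection through origin: (x, y) -> (-x, -y)
(6, 16) -> (-6, -16)

(-6, -16)


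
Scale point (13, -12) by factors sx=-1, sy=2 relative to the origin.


Scaling: (x*sx, y*sy) = (13*-1, -12*2) = (-13, -24)

(-13, -24)


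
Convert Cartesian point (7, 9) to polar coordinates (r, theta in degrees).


r = sqrt(7^2 + 9^2) = 11.4018
theta = atan2(9, 7) = 52.125 degrees

r = 11.4018, theta = 52.125 degrees


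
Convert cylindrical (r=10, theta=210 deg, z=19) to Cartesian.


x = 10 * cos(210) = -8.6603
y = 10 * sin(210) = -5
z = 19

(-8.6603, -5, 19)


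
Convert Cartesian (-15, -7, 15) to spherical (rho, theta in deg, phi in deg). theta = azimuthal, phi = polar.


rho = sqrt((-15)^2 + (-7)^2 + 15^2) = 22.3383
theta = atan2(-7, -15) = 205.0169 deg
phi = acos(15/22.3383) = 47.8177 deg

rho = 22.3383, theta = 205.0169 deg, phi = 47.8177 deg
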